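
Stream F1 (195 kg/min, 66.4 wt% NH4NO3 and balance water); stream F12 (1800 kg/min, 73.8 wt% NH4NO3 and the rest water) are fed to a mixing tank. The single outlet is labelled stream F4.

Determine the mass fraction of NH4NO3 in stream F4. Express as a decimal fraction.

0.7308

Total flow out = 195 + 1800 = 1995 kg/min.
NH4NO3 in = 195×0.664 + 1800×0.738 = 1457.9 kg/min.
NH4NO3 mass fraction in F4 = 1457.9/1995 = 0.7308.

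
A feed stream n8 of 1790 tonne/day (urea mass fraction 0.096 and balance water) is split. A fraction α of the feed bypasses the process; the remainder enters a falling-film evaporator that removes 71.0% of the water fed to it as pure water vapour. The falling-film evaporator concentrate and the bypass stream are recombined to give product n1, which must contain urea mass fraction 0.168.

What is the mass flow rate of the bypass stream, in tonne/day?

All 1790×0.096 = 171.84 tonne/day of urea reaches n1, so n1 = 171.84/0.168 = 1022.9 tonne/day and vapour = 767.14 tonne/day.
The evaporator receives (1−α)·1790 of feed at 0.904 water and removes 0.710 of that water:
0.710×0.904×(1−α)×1790 = 767.14
(1−α) = 767.14/1148.9 = 0.6677;  α = 0.3323.
Bypass flow = 0.3323×1790 = 594.78 tonne/day.

594.8 tonne/day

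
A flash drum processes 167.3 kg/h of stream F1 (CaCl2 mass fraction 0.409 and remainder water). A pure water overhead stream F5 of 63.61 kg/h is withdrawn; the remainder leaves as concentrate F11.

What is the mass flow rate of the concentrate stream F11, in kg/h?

103.7 kg/h

Concentrate = 167.3 − 63.61 = 103.69 kg/h.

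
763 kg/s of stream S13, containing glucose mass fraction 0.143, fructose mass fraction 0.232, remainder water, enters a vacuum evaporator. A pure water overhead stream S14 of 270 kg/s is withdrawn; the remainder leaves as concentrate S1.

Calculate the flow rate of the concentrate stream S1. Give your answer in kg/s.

493 kg/s

Concentrate = 763 − 270 = 493 kg/s.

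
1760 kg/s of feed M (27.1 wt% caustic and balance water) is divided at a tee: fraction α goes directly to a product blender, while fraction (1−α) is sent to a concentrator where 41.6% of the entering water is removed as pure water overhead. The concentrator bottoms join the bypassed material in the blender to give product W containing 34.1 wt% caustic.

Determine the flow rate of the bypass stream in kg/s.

568.7 kg/s

All 1760×0.271 = 476.96 kg/s of caustic reaches W, so W = 476.96/0.341 = 1398.7 kg/s and vapour = 361.29 kg/s.
The evaporator receives (1−α)·1760 of feed at 0.729 water and removes 0.416 of that water:
0.416×0.729×(1−α)×1760 = 361.29
(1−α) = 361.29/533.74 = 0.6769;  α = 0.3231.
Bypass flow = 0.3231×1760 = 568.66 kg/s.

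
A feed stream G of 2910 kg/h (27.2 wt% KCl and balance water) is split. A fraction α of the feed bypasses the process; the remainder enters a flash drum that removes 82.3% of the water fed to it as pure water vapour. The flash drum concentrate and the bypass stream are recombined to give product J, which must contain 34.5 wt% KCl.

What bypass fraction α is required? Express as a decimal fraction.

All 2910×0.272 = 791.52 kg/h of KCl reaches J, so J = 791.52/0.345 = 2294.3 kg/h and vapour = 615.74 kg/h.
The evaporator receives (1−α)·2910 of feed at 0.728 water and removes 0.823 of that water:
0.823×0.728×(1−α)×2910 = 615.74
(1−α) = 615.74/1743.5 = 0.3532;  α = 0.6468.

0.647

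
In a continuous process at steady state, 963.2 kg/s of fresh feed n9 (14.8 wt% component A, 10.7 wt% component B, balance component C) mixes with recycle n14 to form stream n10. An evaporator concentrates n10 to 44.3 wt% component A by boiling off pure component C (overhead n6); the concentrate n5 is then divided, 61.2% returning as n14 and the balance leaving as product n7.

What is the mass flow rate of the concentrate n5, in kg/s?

Overall component A balance (none leaves overhead): component A in fresh feed = component A in product, i.e. 963.2×0.148 = (1−0.612)·n5·0.443.
n5 = 142.55/(0.443×0.388) = 829.36 kg/s.

829.4 kg/s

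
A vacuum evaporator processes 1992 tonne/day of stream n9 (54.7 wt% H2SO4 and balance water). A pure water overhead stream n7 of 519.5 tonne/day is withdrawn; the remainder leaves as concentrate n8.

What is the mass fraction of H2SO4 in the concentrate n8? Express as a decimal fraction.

H2SO4 is not removed: 1992×0.547 = 1089.6 tonne/day of H2SO4 enters n8.
Concentrate = 1992 − 519.5 = 1472.5 tonne/day.
Mass fraction = 1089.6/1472.5 = 0.740.

0.740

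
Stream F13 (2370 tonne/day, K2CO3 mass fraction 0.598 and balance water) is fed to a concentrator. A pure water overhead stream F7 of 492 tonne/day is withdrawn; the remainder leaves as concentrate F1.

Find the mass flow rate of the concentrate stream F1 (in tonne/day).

Concentrate = 2370 − 492 = 1878 tonne/day.

1878 tonne/day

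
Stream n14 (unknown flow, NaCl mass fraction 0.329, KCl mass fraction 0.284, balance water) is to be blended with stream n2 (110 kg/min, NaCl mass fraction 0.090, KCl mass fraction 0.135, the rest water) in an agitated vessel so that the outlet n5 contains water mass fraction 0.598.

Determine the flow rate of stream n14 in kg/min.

Let n14 be the unknown flow. Total out = 110 + n14.
water balance: 85.25 + 0.387·n14 = 0.598·(110 + n14)
(0.387 − 0.598)·n14 = 0.598×110 − 85.25 = -19.47
n14 = -19.47 / -0.211 = 92.275 kg/min

92.27 kg/min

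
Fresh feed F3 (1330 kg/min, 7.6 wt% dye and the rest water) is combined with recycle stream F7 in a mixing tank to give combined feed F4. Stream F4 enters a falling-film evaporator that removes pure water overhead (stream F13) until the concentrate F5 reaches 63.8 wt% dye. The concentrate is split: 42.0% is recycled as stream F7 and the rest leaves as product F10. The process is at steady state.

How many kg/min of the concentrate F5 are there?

273.2 kg/min

Overall dye balance (none leaves overhead): dye in fresh feed = dye in product, i.e. 1330×0.076 = (1−0.420)·F5·0.638.
F5 = 101.08/(0.638×0.580) = 273.16 kg/min.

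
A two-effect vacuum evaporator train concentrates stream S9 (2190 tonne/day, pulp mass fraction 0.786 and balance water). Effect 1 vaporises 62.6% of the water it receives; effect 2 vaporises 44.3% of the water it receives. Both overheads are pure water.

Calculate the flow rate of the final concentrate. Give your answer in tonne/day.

water in feed = 2190×0.214 = 468.66 tonne/day.
After stage 1: water left = (1−0.626)×468.66 = 175.28; stream total = 1896.6 tonne/day.
After stage 2: water left = (1−0.443)×175.28 = 97.63; final concentrate = 1819 tonne/day.

1819 tonne/day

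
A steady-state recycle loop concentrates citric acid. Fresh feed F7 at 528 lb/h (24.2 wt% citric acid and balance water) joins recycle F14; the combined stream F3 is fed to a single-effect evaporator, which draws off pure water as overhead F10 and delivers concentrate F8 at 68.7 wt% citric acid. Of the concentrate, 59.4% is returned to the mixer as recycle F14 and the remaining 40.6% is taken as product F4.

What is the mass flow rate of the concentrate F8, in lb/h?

458.1 lb/h

Overall citric acid balance (none leaves overhead): citric acid in fresh feed = citric acid in product, i.e. 528×0.242 = (1−0.594)·F8·0.687.
F8 = 127.78/(0.687×0.406) = 458.11 lb/h.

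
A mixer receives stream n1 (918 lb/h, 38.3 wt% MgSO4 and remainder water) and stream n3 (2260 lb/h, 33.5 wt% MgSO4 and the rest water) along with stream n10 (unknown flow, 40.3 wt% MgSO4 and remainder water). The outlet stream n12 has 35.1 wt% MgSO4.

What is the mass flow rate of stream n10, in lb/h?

130.5 lb/h

Let n10 be the unknown flow. Total out = 3178 + n10.
MgSO4 balance: 1108.7 + 0.403·n10 = 0.351·(3178 + n10)
(0.403 − 0.351)·n10 = 0.351×3178 − 1108.7 = 6.784
n10 = 6.784 / 0.052 = 130.46 lb/h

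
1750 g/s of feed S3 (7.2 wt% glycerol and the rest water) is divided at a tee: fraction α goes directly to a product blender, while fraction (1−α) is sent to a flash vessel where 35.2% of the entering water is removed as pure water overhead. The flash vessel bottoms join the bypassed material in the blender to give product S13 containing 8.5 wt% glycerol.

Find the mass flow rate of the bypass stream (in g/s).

All 1750×0.072 = 126 g/s of glycerol reaches S13, so S13 = 126/0.085 = 1482.4 g/s and vapour = 267.65 g/s.
The evaporator receives (1−α)·1750 of feed at 0.928 water and removes 0.352 of that water:
0.352×0.928×(1−α)×1750 = 267.65
(1−α) = 267.65/571.65 = 0.4682;  α = 0.5318.
Bypass flow = 0.5318×1750 = 930.65 g/s.

930.6 g/s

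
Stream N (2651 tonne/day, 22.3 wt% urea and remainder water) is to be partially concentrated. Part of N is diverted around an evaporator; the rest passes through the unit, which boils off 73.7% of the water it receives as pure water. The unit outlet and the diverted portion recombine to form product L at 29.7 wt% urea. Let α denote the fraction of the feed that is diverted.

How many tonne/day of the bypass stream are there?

All 2651×0.223 = 591.17 tonne/day of urea reaches L, so L = 591.17/0.297 = 1990.5 tonne/day and vapour = 660.52 tonne/day.
The evaporator receives (1−α)·2651 of feed at 0.777 water and removes 0.737 of that water:
0.737×0.777×(1−α)×2651 = 660.52
(1−α) = 660.52/1518.1 = 0.4351;  α = 0.5649.
Bypass flow = 0.5649×2651 = 1497.6 tonne/day.

1498 tonne/day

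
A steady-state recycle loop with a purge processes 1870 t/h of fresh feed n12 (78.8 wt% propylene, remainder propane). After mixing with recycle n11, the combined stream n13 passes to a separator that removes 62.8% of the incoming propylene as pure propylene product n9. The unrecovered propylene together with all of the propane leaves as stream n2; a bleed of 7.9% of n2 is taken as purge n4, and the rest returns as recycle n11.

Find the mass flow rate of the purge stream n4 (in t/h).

462.3 t/h

propane enters only via n12 and leaves only via the purge: 1870×0.212 = 0.079×(propane in n2), and the separator passes all propane, so propane in n13 = propane in n2 = 5018.2 t/h.
propylene in n13: m_A = 1870×0.788 + (1−0.079)·(1−0.628)·m_A, so m_A = 1473.6/0.6574 = 2241.5 t/h.
n2 = (1−0.628)×2241.5 + 5018.2 = 5852.1 t/h.
Purge n4 = 0.079×5852.1 = 462.31 t/h.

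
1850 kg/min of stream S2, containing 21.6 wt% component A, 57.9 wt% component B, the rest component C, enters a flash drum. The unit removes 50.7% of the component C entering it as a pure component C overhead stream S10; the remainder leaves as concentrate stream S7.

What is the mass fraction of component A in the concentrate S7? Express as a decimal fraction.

0.2411

component A is not removed: 1850×0.216 = 399.6 kg/min of component A enters S7.
component C entering = 1850×0.205 = 379.25 kg/min; overhead removed = 0.507×379.25 = 192.28 kg/min.
Concentrate = 1850 − 192.28 = 1657.7 kg/min.
Mass fraction = 399.6/1657.7 = 0.2411.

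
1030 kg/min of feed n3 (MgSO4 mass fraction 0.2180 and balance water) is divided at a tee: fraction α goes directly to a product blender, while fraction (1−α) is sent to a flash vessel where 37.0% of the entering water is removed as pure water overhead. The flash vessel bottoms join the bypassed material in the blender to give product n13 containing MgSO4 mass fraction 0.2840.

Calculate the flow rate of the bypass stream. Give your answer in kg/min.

All 1030×0.218 = 224.54 kg/min of MgSO4 reaches n13, so n13 = 224.54/0.284 = 790.63 kg/min and vapour = 239.37 kg/min.
The evaporator receives (1−α)·1030 of feed at 0.782 water and removes 0.370 of that water:
0.370×0.782×(1−α)×1030 = 239.37
(1−α) = 239.37/298.02 = 0.8032;  α = 0.1968.
Bypass flow = 0.1968×1030 = 202.72 kg/min.

202.7 kg/min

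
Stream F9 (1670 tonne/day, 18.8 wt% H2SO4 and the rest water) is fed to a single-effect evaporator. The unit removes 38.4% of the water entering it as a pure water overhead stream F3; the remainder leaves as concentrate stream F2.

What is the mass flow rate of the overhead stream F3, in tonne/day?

water entering = 1670×0.812 = 1356 tonne/day; overhead removed = 0.384×1356 = 520.72 tonne/day.

520.7 tonne/day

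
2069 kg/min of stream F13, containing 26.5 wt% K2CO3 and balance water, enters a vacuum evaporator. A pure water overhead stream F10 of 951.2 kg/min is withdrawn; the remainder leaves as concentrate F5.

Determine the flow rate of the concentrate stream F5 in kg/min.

Concentrate = 2069 − 951.2 = 1117.8 kg/min.

1118 kg/min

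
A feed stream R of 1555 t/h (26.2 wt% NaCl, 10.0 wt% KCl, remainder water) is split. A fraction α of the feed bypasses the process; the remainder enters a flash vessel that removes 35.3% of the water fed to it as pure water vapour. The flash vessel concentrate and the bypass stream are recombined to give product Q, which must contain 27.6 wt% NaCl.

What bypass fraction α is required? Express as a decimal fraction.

All 1555×0.262 = 407.41 t/h of NaCl reaches Q, so Q = 407.41/0.276 = 1476.1 t/h and vapour = 78.877 t/h.
The evaporator receives (1−α)·1555 of feed at 0.638 water and removes 0.353 of that water:
0.353×0.638×(1−α)×1555 = 78.877
(1−α) = 78.877/350.21 = 0.2252;  α = 0.7748.

0.775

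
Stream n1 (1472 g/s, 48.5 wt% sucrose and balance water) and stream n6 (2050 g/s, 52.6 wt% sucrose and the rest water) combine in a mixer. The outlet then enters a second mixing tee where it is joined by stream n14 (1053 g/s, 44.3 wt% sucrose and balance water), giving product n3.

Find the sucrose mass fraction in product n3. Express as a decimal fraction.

0.4937

Overall, product flow = 4575 g/s.
sucrose in = 1472×0.485 + 2050×0.526 + 1053×0.443 = 2258.7 g/s.
sucrose fraction in n3 = 0.4937.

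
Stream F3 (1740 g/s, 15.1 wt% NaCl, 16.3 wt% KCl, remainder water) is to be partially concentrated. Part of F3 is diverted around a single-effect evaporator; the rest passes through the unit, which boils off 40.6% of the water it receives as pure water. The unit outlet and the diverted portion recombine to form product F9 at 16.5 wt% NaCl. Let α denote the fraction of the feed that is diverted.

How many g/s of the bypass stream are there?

All 1740×0.151 = 262.74 g/s of NaCl reaches F9, so F9 = 262.74/0.165 = 1592.4 g/s and vapour = 147.64 g/s.
The evaporator receives (1−α)·1740 of feed at 0.686 water and removes 0.406 of that water:
0.406×0.686×(1−α)×1740 = 147.64
(1−α) = 147.64/484.62 = 0.3046;  α = 0.6954.
Bypass flow = 0.6954×1740 = 1209.9 g/s.

1210 g/s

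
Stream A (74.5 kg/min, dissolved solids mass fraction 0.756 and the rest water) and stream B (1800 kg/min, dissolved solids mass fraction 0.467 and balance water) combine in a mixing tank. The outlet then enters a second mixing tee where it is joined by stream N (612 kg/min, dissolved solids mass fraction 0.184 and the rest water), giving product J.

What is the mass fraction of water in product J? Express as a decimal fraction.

0.594

Overall, product flow = 2486.5 kg/min.
water in = 74.5×0.244 + 1800×0.533 + 612×0.816 = 1477 kg/min.
water fraction in J = 0.594.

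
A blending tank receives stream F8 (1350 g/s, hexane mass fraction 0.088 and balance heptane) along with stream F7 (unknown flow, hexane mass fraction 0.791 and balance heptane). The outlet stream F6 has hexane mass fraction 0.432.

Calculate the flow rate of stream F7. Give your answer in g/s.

1294 g/s

Let F7 be the unknown flow. Total out = 1350 + F7.
hexane balance: 118.8 + 0.791·F7 = 0.432·(1350 + F7)
(0.791 − 0.432)·F7 = 0.432×1350 − 118.8 = 464.4
F7 = 464.4 / 0.359 = 1293.6 g/s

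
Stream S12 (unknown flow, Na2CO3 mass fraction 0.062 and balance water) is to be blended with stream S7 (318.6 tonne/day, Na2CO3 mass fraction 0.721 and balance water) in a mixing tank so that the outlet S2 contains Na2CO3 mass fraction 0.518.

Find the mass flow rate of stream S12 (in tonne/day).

141.8 tonne/day

Let S12 be the unknown flow. Total out = 318.6 + S12.
Na2CO3 balance: 229.71 + 0.062·S12 = 0.518·(318.6 + S12)
(0.062 − 0.518)·S12 = 0.518×318.6 − 229.71 = -64.676
S12 = -64.676 / -0.456 = 141.83 tonne/day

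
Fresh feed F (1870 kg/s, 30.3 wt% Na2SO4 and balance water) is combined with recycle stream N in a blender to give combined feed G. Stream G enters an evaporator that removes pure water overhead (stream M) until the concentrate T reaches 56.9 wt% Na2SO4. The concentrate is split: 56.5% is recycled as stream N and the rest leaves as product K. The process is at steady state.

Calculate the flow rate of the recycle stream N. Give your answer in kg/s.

1293 kg/s

Overall Na2SO4 balance (none leaves overhead): Na2SO4 in fresh feed = Na2SO4 in product, i.e. 1870×0.303 = (1−0.565)·T·0.569.
T = 566.61/(0.569×0.435) = 2289.2 kg/s.
Recycle N = 0.565×2289.2 = 1293.4 kg/s.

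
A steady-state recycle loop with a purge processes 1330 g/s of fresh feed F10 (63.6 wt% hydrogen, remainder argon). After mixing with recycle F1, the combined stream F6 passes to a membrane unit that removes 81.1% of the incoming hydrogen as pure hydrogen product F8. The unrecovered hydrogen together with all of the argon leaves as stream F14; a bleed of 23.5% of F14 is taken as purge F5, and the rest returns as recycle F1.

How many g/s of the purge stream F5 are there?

528 g/s

argon enters only via F10 and leaves only via the purge: 1330×0.364 = 0.235×(argon in F14), and the membrane unit passes all argon, so argon in F6 = argon in F14 = 2060.1 g/s.
hydrogen in F6: m_A = 1330×0.636 + (1−0.235)·(1−0.811)·m_A, so m_A = 845.88/0.8554 = 988.85 g/s.
F14 = (1−0.811)×988.85 + 2060.1 = 2247 g/s.
Purge F5 = 0.235×2247 = 528.04 g/s.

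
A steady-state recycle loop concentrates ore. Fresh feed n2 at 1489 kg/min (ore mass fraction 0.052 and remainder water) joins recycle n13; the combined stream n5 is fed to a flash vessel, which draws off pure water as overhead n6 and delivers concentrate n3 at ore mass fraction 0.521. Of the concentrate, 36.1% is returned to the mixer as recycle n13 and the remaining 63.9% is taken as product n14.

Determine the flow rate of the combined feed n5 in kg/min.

1573 kg/min

Overall ore balance (none leaves overhead): ore in fresh feed = ore in product, i.e. 1489×0.052 = (1−0.361)·n3·0.521.
n3 = 77.428/(0.521×0.639) = 232.57 kg/min.
Recycle n13 = 0.361×232.57 = 83.959 kg/min.
Combined feed n5 = 1489 + 83.959 = 1573 kg/min.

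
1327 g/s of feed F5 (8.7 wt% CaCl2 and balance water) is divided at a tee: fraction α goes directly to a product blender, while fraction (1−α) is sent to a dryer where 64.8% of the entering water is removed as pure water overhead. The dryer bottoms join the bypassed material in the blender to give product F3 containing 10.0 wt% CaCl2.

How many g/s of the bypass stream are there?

All 1327×0.087 = 115.45 g/s of CaCl2 reaches F3, so F3 = 115.45/0.100 = 1154.5 g/s and vapour = 172.51 g/s.
The evaporator receives (1−α)·1327 of feed at 0.913 water and removes 0.648 of that water:
0.648×0.913×(1−α)×1327 = 172.51
(1−α) = 172.51/785.09 = 0.2197;  α = 0.7803.
Bypass flow = 0.7803×1327 = 1035.4 g/s.

1035 g/s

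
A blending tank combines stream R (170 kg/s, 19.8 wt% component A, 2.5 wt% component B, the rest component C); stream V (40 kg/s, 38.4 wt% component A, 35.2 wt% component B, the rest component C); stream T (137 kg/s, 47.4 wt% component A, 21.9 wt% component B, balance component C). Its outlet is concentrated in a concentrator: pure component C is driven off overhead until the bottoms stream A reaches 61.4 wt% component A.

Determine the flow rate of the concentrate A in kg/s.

component A entering = 170×0.198 + 40×0.384 + 137×0.474 = 113.96 kg/s.
All component A reports to A, so A = 113.96/0.614 = 185.6 kg/s.

185.6 kg/s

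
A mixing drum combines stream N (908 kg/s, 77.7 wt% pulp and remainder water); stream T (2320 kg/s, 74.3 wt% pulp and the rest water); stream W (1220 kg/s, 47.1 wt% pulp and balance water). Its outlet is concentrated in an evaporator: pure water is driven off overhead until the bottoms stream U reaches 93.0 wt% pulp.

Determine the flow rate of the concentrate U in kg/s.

3230 kg/s

pulp entering = 908×0.777 + 2320×0.743 + 1220×0.471 = 3003.9 kg/s.
All pulp reports to U, so U = 3003.9/0.930 = 3230 kg/s.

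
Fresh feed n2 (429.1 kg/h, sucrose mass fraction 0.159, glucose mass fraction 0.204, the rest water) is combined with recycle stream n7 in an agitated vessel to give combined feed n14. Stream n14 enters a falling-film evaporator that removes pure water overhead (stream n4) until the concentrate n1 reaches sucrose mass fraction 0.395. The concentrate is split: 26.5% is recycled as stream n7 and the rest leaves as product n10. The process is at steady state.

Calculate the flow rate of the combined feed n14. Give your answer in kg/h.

Overall sucrose balance (none leaves overhead): sucrose in fresh feed = sucrose in product, i.e. 429.1×0.159 = (1−0.265)·n1·0.395.
n1 = 68.227/(0.395×0.735) = 235 kg/h.
Recycle n7 = 0.265×235 = 62.275 kg/h.
Combined feed n14 = 429.1 + 62.275 = 491.38 kg/h.

491.4 kg/h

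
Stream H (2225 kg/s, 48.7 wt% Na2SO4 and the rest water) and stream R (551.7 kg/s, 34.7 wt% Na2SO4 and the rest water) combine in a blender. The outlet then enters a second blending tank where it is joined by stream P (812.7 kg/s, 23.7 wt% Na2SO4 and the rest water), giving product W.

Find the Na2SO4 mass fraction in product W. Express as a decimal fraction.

Overall, product flow = 3589.4 kg/s.
Na2SO4 in = 2225×0.487 + 551.7×0.347 + 812.7×0.237 = 1467.6 kg/s.
Na2SO4 fraction in W = 0.409.

0.409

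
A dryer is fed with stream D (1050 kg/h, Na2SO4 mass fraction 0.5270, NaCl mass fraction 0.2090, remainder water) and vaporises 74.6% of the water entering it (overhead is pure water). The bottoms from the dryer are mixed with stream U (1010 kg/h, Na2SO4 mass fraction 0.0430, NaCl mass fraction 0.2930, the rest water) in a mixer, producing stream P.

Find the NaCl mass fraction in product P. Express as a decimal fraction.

0.2781

Vapour removed = 0.746×0.264×1050 = 206.79 kg/h; concentrate = 843.21 kg/h.
NaCl reaching the mixer = 219.45 (from concentrate) + 1010×0.293 = 515.38 kg/h.
Product flow = 843.21 + 1010 = 1853.2 kg/h; NaCl fraction = 0.2781.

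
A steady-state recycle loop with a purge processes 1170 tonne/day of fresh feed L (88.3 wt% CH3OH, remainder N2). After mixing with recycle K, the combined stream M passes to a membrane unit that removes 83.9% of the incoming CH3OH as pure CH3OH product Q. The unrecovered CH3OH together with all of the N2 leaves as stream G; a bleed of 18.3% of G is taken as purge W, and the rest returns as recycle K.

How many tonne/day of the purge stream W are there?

N2 enters only via L and leaves only via the purge: 1170×0.117 = 0.183×(N2 in G), and the membrane unit passes all N2, so N2 in M = N2 in G = 748.03 tonne/day.
CH3OH in M: m_A = 1170×0.883 + (1−0.183)·(1−0.839)·m_A, so m_A = 1033.1/0.8685 = 1189.6 tonne/day.
G = (1−0.839)×1189.6 + 748.03 = 939.56 tonne/day.
Purge W = 0.183×939.56 = 171.94 tonne/day.

171.9 tonne/day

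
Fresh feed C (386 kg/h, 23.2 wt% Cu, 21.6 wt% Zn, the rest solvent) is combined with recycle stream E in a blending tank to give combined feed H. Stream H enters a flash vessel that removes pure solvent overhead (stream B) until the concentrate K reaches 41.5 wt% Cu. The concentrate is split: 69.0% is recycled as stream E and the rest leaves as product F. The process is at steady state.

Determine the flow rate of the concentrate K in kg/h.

Overall Cu balance (none leaves overhead): Cu in fresh feed = Cu in product, i.e. 386×0.232 = (1−0.690)·K·0.415.
K = 89.552/(0.415×0.310) = 696.09 kg/h.

696.1 kg/h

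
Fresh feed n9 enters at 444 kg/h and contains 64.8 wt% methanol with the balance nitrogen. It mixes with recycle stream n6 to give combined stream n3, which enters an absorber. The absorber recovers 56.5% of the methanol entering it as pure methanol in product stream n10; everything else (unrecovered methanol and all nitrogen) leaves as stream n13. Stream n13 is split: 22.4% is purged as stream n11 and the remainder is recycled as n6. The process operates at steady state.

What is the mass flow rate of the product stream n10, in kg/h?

245.4 kg/h

methanol in n3: m_A = 444×0.648 + (1−0.224)·(1−0.565)·m_A, so m_A = 287.71/0.6624 = 434.32 kg/h.
Product n10 = 0.565×434.32 = 245.39 kg/h.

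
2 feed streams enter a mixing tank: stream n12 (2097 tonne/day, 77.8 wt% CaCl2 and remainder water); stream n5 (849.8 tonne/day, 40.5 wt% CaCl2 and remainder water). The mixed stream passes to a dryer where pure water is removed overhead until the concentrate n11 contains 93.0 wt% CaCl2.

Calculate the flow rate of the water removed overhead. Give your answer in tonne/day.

822.5 tonne/day

CaCl2 entering = 2097×0.778 + 849.8×0.405 = 1975.6 tonne/day.
All CaCl2 reports to n11, so n11 = 1975.6/0.930 = 2124.3 tonne/day.
Total feed = 2946.8 tonne/day; overhead = 2946.8 − 2124.3 = 822.46 tonne/day.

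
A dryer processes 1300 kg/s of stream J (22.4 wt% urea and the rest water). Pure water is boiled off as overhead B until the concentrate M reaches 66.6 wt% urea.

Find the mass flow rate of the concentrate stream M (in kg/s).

urea is conserved: 1300×0.224 = 291.2 kg/s all reports to the concentrate.
Concentrate = 291.2/(target fraction) = 437.24 kg/s.

437.2 kg/s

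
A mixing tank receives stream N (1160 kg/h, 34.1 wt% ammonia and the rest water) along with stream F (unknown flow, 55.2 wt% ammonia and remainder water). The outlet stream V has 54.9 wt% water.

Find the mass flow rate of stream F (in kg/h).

Let F be the unknown flow. Total out = 1160 + F.
water balance: 764.44 + 0.448·F = 0.549·(1160 + F)
(0.448 − 0.549)·F = 0.549×1160 − 764.44 = -127.6
F = -127.6 / -0.101 = 1263.4 kg/h

1263 kg/h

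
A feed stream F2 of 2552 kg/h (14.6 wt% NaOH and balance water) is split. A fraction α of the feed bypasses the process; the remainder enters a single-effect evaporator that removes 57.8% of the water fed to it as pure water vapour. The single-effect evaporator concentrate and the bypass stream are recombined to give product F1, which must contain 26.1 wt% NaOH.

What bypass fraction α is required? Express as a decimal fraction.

All 2552×0.146 = 372.59 kg/h of NaOH reaches F1, so F1 = 372.59/0.261 = 1427.6 kg/h and vapour = 1124.4 kg/h.
The evaporator receives (1−α)·2552 of feed at 0.854 water and removes 0.578 of that water:
0.578×0.854×(1−α)×2552 = 1124.4
(1−α) = 1124.4/1259.7 = 0.8926;  α = 0.1074.

0.107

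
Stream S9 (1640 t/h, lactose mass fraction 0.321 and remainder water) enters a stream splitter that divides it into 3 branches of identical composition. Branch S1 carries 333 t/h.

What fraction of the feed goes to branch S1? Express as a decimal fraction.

Fraction to S1 = 333/1640 = 0.2030.

0.203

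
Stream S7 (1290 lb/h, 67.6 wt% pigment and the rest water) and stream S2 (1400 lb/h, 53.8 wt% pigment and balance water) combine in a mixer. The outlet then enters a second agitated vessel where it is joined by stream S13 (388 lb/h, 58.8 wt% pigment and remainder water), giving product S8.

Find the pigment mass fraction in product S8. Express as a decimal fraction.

Overall, product flow = 3078 lb/h.
pigment in = 1290×0.676 + 1400×0.538 + 388×0.588 = 1853.4 lb/h.
pigment fraction in S8 = 0.602.

0.602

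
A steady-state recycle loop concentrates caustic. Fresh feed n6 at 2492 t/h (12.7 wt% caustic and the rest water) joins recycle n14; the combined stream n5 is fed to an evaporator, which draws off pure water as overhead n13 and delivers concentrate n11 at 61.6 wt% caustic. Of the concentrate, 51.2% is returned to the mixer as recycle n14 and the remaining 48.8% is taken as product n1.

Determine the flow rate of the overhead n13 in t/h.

Overall caustic balance (none leaves overhead): caustic in fresh feed = caustic in product, i.e. 2492×0.127 = (1−0.512)·n11·0.616.
n11 = 316.48/(0.616×0.488) = 1052.8 t/h.
Recycle n14 = 0.512×1052.8 = 539.04 t/h.
Combined feed n5 = 2492 + 539.04 = 3031 t/h.
Overhead n13 = n5 − n11 = 3031 − 1052.8 = 1978.2 t/h.

1978 t/h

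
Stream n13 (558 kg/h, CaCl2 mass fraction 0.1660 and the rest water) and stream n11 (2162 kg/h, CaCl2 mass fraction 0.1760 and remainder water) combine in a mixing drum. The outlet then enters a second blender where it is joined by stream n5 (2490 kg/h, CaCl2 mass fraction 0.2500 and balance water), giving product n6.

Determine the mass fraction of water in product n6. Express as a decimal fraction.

0.7897

Overall, product flow = 5210 kg/h.
water in = 558×0.834 + 2162×0.824 + 2490×0.750 = 4114.4 kg/h.
water fraction in n6 = 0.7897.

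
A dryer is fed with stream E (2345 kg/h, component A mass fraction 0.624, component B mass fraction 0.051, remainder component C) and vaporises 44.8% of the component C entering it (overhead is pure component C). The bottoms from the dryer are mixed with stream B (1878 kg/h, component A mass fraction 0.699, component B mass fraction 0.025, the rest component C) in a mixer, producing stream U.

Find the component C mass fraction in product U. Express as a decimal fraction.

0.242

Vapour removed = 0.448×0.325×2345 = 341.43 kg/h; concentrate = 2003.6 kg/h.
component C reaching the mixer = 420.69 (from concentrate) + 1878×0.276 = 939.02 kg/h.
Product flow = 2003.6 + 1878 = 3881.6 kg/h; component C fraction = 0.242.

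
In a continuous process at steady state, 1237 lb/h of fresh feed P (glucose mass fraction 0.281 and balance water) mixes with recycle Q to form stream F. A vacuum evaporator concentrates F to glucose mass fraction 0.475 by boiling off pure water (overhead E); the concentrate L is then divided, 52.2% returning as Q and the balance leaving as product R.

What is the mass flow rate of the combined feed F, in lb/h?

2036 lb/h

Overall glucose balance (none leaves overhead): glucose in fresh feed = glucose in product, i.e. 1237×0.281 = (1−0.522)·L·0.475.
L = 347.6/(0.475×0.478) = 1530.9 lb/h.
Recycle Q = 0.522×1530.9 = 799.14 lb/h.
Combined feed F = 1237 + 799.14 = 2036.1 lb/h.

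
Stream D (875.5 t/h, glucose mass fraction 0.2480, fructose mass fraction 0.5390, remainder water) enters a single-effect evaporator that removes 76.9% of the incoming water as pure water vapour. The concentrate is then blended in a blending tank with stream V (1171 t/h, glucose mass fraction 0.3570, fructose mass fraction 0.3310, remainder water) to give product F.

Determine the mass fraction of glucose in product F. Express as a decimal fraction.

Vapour removed = 0.769×0.213×875.5 = 143.4 t/h; concentrate = 732.1 t/h.
glucose reaching the mixer = 217.12 (from concentrate) + 1171×0.357 = 635.17 t/h.
Product flow = 732.1 + 1171 = 1903.1 t/h; glucose fraction = 0.3338.

0.3338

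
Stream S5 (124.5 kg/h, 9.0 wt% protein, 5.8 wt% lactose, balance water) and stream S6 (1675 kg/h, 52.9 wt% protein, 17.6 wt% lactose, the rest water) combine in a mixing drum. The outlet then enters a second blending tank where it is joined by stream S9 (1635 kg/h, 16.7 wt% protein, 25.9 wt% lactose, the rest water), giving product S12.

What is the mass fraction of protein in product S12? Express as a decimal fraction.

Overall, product flow = 3434.5 kg/h.
protein in = 124.5×0.090 + 1675×0.529 + 1635×0.167 = 1170.3 kg/h.
protein fraction in S12 = 0.341.

0.341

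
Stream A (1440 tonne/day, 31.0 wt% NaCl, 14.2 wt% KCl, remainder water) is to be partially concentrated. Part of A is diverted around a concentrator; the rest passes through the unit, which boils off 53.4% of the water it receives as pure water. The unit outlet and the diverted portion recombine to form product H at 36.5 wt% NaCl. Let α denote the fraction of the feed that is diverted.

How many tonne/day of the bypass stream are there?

All 1440×0.310 = 446.4 tonne/day of NaCl reaches H, so H = 446.4/0.365 = 1223 tonne/day and vapour = 216.99 tonne/day.
The evaporator receives (1−α)·1440 of feed at 0.548 water and removes 0.534 of that water:
0.534×0.548×(1−α)×1440 = 216.99
(1−α) = 216.99/421.39 = 0.5149;  α = 0.4851.
Bypass flow = 0.4851×1440 = 698.5 tonne/day.

698.5 tonne/day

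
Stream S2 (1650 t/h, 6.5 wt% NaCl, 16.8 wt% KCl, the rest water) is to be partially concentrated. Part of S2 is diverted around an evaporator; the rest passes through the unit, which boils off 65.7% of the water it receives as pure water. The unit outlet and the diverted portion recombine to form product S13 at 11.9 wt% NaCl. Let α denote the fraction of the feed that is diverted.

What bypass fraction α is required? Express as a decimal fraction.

0.099

All 1650×0.065 = 107.25 t/h of NaCl reaches S13, so S13 = 107.25/0.119 = 901.26 t/h and vapour = 748.74 t/h.
The evaporator receives (1−α)·1650 of feed at 0.767 water and removes 0.657 of that water:
0.657×0.767×(1−α)×1650 = 748.74
(1−α) = 748.74/831.47 = 0.9005;  α = 0.0995.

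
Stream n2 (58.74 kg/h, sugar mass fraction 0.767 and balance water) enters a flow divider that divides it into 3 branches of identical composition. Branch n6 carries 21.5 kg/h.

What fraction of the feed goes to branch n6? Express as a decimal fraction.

0.366

Fraction to n6 = 21.5/58.74 = 0.3660.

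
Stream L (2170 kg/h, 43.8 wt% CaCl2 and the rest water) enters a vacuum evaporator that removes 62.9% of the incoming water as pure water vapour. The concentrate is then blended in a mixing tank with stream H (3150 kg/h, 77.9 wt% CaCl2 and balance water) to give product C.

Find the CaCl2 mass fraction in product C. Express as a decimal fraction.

Vapour removed = 0.629×0.562×2170 = 767.09 kg/h; concentrate = 1402.9 kg/h.
CaCl2 reaching the mixer = 950.46 (from concentrate) + 3150×0.779 = 3404.3 kg/h.
Product flow = 1402.9 + 3150 = 4552.9 kg/h; CaCl2 fraction = 0.7477.

0.7477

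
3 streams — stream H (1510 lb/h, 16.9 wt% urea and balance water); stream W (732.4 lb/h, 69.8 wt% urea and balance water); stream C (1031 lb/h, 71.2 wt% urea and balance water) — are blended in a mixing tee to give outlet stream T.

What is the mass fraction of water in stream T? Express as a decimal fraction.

Total flow out = 1510 + 732.4 + 1031 = 3273.4 lb/h.
water in = 1510×0.831 + 732.4×0.302 + 1031×0.288 = 1772.9 lb/h.
water mass fraction in T = 1772.9/3273.4 = 0.542.

0.542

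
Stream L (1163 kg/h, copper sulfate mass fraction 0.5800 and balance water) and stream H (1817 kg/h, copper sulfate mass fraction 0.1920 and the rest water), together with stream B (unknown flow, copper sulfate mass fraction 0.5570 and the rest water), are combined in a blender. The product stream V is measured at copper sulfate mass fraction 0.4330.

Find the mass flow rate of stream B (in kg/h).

Let B be the unknown flow. Total out = 2980 + B.
copper sulfate balance: 1023.4 + 0.557·B = 0.433·(2980 + B)
(0.557 − 0.433)·B = 0.433×2980 − 1023.4 = 266.94
B = 266.94 / 0.124 = 2152.7 kg/h

2153 kg/h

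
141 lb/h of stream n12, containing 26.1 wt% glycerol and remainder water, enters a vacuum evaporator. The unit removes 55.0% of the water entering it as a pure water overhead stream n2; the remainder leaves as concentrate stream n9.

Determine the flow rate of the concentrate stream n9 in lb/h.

water entering = 141×0.739 = 104.2 lb/h; overhead removed = 0.550×104.2 = 57.309 lb/h.
Concentrate = 141 − 57.309 = 83.691 lb/h.

83.69 lb/h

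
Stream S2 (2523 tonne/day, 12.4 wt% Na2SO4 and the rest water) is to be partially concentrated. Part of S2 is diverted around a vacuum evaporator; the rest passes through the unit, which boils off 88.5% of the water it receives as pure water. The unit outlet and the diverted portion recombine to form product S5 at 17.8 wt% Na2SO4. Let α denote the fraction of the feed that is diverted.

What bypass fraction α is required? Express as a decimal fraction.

All 2523×0.124 = 312.85 tonne/day of Na2SO4 reaches S5, so S5 = 312.85/0.178 = 1757.6 tonne/day and vapour = 765.4 tonne/day.
The evaporator receives (1−α)·2523 of feed at 0.876 water and removes 0.885 of that water:
0.885×0.876×(1−α)×2523 = 765.4
(1−α) = 765.4/1956 = 0.3913;  α = 0.6087.

0.609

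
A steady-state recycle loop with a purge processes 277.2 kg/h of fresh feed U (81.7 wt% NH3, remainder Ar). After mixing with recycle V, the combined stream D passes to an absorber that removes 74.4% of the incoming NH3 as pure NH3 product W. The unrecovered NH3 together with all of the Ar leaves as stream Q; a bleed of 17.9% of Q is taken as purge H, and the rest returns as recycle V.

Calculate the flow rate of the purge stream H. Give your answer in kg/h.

63.87 kg/h

Ar enters only via U and leaves only via the purge: 277.2×0.183 = 0.179×(Ar in Q), and the absorber passes all Ar, so Ar in D = Ar in Q = 283.39 kg/h.
NH3 in D: m_A = 277.2×0.817 + (1−0.179)·(1−0.744)·m_A, so m_A = 226.47/0.7898 = 286.74 kg/h.
Q = (1−0.744)×286.74 + 283.39 = 356.8 kg/h.
Purge H = 0.179×356.8 = 63.867 kg/h.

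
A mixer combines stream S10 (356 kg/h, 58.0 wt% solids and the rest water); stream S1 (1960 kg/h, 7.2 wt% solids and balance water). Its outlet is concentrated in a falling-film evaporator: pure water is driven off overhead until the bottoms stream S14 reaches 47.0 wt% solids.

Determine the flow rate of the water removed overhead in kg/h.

solids entering = 356×0.580 + 1960×0.072 = 347.6 kg/h.
All solids reports to S14, so S14 = 347.6/0.470 = 739.57 kg/h.
Total feed = 2316 kg/h; overhead = 2316 − 739.57 = 1576.4 kg/h.

1576 kg/h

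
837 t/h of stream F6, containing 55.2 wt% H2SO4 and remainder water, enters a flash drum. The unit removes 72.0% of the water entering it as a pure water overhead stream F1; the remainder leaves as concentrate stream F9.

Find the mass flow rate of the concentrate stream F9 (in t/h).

water entering = 837×0.448 = 374.98 t/h; overhead removed = 0.720×374.98 = 269.98 t/h.
Concentrate = 837 − 269.98 = 567.02 t/h.

567 t/h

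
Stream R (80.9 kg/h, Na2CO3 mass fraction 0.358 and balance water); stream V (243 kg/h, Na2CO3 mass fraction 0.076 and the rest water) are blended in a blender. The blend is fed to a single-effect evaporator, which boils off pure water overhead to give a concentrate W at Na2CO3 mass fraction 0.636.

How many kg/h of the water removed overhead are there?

249.3 kg/h

Na2CO3 entering = 80.9×0.358 + 243×0.076 = 47.43 kg/h.
All Na2CO3 reports to W, so W = 47.43/0.636 = 74.576 kg/h.
Total feed = 323.9 kg/h; overhead = 323.9 − 74.576 = 249.32 kg/h.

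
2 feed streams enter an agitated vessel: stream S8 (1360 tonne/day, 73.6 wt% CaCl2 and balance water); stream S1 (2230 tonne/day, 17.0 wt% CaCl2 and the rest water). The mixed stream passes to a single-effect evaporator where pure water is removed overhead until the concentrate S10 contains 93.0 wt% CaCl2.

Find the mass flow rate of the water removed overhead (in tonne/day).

CaCl2 entering = 1360×0.736 + 2230×0.170 = 1380.1 tonne/day.
All CaCl2 reports to S10, so S10 = 1380.1/0.930 = 1483.9 tonne/day.
Total feed = 3590 tonne/day; overhead = 3590 − 1483.9 = 2106.1 tonne/day.

2106 tonne/day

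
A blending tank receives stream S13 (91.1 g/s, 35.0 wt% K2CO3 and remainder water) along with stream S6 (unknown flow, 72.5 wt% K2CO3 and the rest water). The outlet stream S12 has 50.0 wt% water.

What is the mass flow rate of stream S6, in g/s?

Let S6 be the unknown flow. Total out = 91.1 + S6.
water balance: 59.215 + 0.275·S6 = 0.500·(91.1 + S6)
(0.275 − 0.500)·S6 = 0.500×91.1 − 59.215 = -13.665
S6 = -13.665 / -0.225 = 60.733 g/s

60.73 g/s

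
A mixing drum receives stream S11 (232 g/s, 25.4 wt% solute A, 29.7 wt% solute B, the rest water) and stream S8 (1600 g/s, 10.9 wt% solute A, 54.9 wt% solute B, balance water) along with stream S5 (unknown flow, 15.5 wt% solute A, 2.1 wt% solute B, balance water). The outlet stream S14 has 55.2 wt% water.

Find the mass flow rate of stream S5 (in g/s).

Let S5 be the unknown flow. Total out = 1832 + S5.
water balance: 651.37 + 0.824·S5 = 0.552·(1832 + S5)
(0.824 − 0.552)·S5 = 0.552×1832 − 651.37 = 359.9
S5 = 359.9 / 0.272 = 1323.1 g/s

1323 g/s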